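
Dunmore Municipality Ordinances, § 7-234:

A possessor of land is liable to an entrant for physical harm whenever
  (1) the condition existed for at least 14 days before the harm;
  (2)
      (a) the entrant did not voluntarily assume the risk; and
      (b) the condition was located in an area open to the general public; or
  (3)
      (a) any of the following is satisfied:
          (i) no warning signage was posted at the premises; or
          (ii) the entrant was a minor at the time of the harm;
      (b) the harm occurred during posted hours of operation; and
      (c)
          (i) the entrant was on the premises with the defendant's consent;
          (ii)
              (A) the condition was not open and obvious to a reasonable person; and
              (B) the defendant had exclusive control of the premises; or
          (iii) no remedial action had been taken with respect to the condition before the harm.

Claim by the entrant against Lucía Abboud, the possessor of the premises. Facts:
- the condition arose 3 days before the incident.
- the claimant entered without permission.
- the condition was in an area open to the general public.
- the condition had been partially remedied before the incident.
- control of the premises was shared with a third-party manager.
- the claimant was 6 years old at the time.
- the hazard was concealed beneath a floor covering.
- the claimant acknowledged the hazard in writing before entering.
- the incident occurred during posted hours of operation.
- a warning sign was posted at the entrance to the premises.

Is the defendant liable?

No — not liable.

(1) condition ≥14 days old — not satisfied.
(a) no assumed risk — not satisfied.
(b) public area — holds.
(2) = F AND T = false.
(i) no signage posted — not satisfied.
(ii) entrant a minor — holds.
So (a) is satisfied (F OR T).
(b) during posted hours — holds.
(i) consent to enter — not satisfied.
(A) not open/obvious — holds.
(B) exclusive control — not satisfied.
(ii): T AND F → false.
(iii) no remedial action — fails.
(c): F OR F OR F → false.
(3) = T AND T AND F = false.
So Overall is not satisfied (F OR F OR F).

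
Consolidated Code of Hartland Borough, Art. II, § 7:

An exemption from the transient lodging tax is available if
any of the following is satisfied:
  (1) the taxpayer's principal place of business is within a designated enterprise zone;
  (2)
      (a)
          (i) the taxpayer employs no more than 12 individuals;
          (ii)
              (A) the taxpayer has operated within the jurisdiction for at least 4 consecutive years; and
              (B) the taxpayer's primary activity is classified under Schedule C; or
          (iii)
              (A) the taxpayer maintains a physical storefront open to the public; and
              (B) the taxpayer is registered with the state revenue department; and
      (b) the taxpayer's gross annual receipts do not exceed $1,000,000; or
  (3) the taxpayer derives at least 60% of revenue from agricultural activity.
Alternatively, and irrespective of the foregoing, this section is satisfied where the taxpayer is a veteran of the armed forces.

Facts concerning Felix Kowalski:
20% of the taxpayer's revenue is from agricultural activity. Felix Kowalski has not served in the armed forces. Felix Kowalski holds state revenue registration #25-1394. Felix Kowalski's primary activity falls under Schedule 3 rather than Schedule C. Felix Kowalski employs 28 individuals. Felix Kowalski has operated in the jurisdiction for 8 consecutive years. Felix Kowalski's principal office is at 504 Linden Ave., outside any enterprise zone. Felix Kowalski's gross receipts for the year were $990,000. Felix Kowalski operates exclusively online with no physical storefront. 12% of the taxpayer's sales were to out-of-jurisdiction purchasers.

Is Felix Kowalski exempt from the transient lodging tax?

(1) in enterprise zone — not satisfied.
(i) ≤ 12 employees — fails.
(A) ≥ 4 yrs in jurisdiction — met.
(B) Schedule C activity — not met.
(ii): T AND F → false.
(A) has storefront — not satisfied.
(B) state-registered — met.
(iii) = F AND T = false.
So (a) is not satisfied (F OR F OR F).
(b) receipts ≤ $1,000,000 — holds.
(2) = F AND T = false.
(3) ≥60% agricultural — not met.
So Overall is not satisfied (F OR F OR F).
Exception (veteran) — not satisfied.
Result: main false OR exception false → false.

No — not exempt.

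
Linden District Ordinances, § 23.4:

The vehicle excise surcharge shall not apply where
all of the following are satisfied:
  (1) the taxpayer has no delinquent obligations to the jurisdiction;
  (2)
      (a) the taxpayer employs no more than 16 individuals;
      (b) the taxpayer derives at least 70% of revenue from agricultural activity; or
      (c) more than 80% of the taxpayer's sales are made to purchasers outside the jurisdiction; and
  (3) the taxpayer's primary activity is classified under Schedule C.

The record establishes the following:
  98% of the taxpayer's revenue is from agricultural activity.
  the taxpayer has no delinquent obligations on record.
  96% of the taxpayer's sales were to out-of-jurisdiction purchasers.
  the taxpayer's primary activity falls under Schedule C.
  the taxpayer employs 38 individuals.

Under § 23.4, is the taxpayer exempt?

Yes — exempt.

(1) no delinquency — satisfied.
(a) ≤ 16 employees — fails.
(b) ≥70% agricultural — holds.
(c) >80% out-of-jur. sales — met.
So (2) is satisfied (F OR T OR T).
(3) Schedule C activity — holds.
Overall = T AND T AND T = true.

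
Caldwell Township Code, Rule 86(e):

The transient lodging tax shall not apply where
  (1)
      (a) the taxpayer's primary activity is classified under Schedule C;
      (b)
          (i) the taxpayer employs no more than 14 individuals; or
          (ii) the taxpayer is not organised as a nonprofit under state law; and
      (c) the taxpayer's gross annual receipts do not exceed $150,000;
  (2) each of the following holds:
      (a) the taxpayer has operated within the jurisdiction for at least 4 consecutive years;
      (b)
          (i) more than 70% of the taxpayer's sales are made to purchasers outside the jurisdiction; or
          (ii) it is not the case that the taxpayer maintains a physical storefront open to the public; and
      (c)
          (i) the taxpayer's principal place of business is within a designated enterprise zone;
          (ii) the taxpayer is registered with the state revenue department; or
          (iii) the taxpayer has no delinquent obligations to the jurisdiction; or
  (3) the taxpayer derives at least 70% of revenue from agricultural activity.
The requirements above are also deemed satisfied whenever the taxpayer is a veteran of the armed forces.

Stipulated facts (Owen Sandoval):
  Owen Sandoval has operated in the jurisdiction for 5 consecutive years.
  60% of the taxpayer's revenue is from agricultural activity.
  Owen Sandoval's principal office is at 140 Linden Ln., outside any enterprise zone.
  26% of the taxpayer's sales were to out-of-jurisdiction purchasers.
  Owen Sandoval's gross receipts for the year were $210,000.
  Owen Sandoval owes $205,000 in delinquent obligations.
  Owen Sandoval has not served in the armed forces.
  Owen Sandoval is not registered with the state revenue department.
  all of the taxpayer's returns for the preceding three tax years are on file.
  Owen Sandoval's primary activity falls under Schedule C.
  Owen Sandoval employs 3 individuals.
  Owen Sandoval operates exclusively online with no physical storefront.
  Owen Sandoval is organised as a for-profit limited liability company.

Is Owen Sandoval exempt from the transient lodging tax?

(a) Schedule C activity — satisfied.
(i) ≤ 14 employees — met.
(ii) not (nonprofit) — satisfied.
(b) = T OR T = true.
(c) receipts ≤ $150,000 — not satisfied.
(1): T AND T AND F → false.
(a) ≥ 4 yrs in jurisdiction — holds.
(i) >70% out-of-jur. sales — not met.
(ii) not (has storefront) — met.
(b): F OR T → true.
(i) in enterprise zone — fails.
(ii) state-registered — not met.
(iii) no delinquency — not met.
(c) = F OR F OR F = false.
(2): T AND T AND F → false.
(3) ≥70% agricultural — not satisfied.
Overall = F OR F OR F = false.
Exception (veteran) — not satisfied.
Result: main false OR exception false → false.

No — not exempt.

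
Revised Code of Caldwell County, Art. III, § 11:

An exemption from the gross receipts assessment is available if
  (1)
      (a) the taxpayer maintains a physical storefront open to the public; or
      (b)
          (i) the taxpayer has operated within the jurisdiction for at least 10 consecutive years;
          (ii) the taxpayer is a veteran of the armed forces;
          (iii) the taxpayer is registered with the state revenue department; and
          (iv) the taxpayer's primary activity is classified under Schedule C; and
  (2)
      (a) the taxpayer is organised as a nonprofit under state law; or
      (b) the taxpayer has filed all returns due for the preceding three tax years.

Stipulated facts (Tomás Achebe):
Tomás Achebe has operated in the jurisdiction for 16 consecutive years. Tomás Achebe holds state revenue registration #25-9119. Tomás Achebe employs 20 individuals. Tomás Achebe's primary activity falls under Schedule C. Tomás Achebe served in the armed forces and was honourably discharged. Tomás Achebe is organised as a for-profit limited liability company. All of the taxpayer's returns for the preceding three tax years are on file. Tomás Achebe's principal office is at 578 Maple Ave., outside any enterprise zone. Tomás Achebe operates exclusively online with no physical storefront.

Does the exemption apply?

Yes — exempt.

(a) has storefront — not satisfied.
(i) ≥ 10 yrs in jurisdiction — met.
(ii) veteran — holds.
(iii) state-registered — satisfied.
(iv) Schedule C activity — met.
So (b) is satisfied (T AND T AND T AND T).
So (1) is satisfied (F OR T).
(a) nonprofit — fails.
(b) returns current — met.
(2) = F OR T = true.
Overall = T AND T = true.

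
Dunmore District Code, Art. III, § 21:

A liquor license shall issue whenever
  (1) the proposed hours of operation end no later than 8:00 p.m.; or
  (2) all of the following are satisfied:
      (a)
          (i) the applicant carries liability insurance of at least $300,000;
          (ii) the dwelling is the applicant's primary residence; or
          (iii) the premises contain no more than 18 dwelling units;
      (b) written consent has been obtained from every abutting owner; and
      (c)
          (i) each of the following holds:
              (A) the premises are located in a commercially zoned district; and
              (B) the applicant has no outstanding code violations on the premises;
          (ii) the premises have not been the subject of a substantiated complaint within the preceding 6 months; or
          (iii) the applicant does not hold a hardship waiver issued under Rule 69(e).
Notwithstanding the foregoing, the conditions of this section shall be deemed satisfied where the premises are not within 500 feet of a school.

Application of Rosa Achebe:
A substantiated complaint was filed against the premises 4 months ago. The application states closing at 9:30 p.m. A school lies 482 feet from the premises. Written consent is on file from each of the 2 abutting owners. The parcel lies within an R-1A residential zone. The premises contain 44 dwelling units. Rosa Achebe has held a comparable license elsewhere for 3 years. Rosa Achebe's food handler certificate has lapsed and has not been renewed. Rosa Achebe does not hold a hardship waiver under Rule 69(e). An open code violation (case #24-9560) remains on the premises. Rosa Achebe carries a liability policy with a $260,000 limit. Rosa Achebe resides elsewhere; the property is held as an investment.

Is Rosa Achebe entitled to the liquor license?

(1) closes by 8 p.m. — not met.
(i) insurance ≥ $300,000 — not met.
(ii) primary residence — not satisfied.
(iii) ≤ 18 units — fails.
(a): F OR F OR F → false.
(b) all abutters consent — satisfied.
(A) commercially zoned — not satisfied.
(B) no code violations — not met.
So (i) is not satisfied (F AND F).
(ii) no complaint in 6 mo. — fails.
(iii) not (hardship waiver) — holds.
(c): F OR F OR T → true.
(2) = F AND T AND T = false.
Overall: F OR F → false.
Exception (≥500 ft from school) — not satisfied.
Result: main false OR exception false → false.

No — denied.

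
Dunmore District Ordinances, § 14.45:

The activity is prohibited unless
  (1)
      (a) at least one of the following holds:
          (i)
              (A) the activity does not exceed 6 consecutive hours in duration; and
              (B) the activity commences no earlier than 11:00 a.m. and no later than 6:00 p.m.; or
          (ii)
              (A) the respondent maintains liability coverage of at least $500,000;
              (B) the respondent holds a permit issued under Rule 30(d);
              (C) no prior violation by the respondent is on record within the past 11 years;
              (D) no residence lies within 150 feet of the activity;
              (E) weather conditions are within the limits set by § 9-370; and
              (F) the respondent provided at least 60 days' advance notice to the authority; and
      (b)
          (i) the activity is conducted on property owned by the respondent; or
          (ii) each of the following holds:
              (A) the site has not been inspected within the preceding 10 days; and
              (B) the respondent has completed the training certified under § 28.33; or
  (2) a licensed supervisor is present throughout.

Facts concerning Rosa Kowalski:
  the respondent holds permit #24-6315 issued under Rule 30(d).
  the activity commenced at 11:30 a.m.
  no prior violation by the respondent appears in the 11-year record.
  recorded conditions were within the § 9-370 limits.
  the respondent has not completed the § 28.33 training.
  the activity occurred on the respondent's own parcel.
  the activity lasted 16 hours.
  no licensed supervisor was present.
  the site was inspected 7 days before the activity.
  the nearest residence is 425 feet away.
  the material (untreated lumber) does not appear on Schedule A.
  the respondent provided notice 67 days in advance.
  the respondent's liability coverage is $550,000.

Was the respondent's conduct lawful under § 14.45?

(A) ≤ 6 hrs duration — not met.
(B) start within hours — holds.
(i) = F AND T = false.
(A) coverage ≥ $500,000 — holds.
(B) holds permit — met.
(C) no prior violation — holds.
(D) no residence in 150 ft — satisfied.
(E) weather ok — holds.
(F) ≥60 days' notice — holds.
(ii): T AND T AND T AND T AND T AND T → true.
So (a) is satisfied (F OR T).
(i) own property — holds.
(A) not (site inspected) — not met.
(B) training certified — fails.
(ii): F AND F → false.
(b): T OR F → true.
(1): T AND T → true.
(2) supervisor present — not satisfied.
So Overall is satisfied (T OR F).

Yes — lawful.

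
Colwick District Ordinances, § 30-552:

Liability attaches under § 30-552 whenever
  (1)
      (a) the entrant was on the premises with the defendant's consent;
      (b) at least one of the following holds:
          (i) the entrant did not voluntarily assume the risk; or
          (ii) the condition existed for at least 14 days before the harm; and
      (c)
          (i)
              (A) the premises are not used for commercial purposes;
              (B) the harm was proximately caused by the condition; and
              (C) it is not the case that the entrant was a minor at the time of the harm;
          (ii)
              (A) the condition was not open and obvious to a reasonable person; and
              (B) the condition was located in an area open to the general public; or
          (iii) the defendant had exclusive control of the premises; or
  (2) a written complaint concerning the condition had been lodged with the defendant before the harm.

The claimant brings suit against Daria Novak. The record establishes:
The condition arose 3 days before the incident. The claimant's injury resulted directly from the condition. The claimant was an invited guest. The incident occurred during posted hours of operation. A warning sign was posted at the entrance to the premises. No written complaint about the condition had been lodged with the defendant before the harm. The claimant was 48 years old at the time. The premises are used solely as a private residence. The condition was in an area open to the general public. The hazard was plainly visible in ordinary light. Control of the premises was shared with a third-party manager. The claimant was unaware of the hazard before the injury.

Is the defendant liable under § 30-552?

Yes — liable.

(a) consent to enter — satisfied.
(i) no assumed risk — holds.
(ii) condition ≥14 days old — not satisfied.
So (b) is satisfied (T OR F).
(A) not (commercial use) — met.
(B) proximate cause — satisfied.
(C) not (entrant a minor) — met.
So (i) is satisfied (T AND T AND T).
(A) not open/obvious — not satisfied.
(B) public area — met.
(ii): F AND T → false.
(iii) exclusive control — not satisfied.
(c): T OR F OR F → true.
(1): T AND T AND T → true.
(2) complaint lodged — fails.
Overall: T OR F → true.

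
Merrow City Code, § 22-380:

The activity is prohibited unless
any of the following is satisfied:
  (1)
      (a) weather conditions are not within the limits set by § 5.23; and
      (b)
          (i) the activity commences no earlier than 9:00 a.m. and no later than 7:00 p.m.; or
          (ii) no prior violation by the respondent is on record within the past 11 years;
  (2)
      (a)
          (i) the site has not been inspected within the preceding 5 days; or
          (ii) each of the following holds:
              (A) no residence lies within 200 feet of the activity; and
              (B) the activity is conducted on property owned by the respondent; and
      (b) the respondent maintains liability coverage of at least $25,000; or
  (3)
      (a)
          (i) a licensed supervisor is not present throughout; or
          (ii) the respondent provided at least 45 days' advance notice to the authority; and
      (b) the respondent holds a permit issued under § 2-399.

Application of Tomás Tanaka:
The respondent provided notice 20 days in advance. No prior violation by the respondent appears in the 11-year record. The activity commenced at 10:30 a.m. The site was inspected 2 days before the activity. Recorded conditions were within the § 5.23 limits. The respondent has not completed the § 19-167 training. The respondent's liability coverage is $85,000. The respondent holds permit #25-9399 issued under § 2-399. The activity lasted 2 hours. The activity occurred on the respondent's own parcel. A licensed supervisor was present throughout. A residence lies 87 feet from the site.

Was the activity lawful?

(a) not (weather ok) — fails.
(i) start within hours — satisfied.
(ii) no prior violation — met.
(b) = T OR T = true.
(1): F AND T → false.
(i) not (site inspected) — not met.
(A) no residence in 200 ft — not satisfied.
(B) own property — met.
So (ii) is not satisfied (F AND T).
(a) = F OR F = false.
(b) coverage ≥ $25,000 — holds.
(2) = F AND T = false.
(i) not (supervisor present) — not met.
(ii) ≥45 days' notice — fails.
(a): F OR F → false.
(b) holds permit — holds.
(3): F AND T → false.
Overall = F OR F OR F = false.

No — unlawful.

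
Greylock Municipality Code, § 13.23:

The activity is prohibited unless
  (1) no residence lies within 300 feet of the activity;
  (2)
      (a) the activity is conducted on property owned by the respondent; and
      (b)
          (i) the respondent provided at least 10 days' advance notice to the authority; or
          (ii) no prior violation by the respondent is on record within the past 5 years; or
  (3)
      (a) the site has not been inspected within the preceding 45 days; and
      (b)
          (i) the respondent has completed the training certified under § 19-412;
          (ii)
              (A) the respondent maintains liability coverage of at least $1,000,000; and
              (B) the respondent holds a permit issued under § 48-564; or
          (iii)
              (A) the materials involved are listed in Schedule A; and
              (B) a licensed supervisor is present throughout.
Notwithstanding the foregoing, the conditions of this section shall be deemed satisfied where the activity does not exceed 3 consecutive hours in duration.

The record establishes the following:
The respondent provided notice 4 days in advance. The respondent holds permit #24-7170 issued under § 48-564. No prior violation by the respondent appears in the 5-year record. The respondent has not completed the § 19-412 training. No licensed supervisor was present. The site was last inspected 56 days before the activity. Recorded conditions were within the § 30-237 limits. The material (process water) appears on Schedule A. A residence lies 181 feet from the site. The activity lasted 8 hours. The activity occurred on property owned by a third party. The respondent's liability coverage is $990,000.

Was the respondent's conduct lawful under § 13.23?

(1) no residence in 300 ft — fails.
(a) own property — not satisfied.
(i) ≥10 days' notice — not met.
(ii) no prior violation — satisfied.
(b): F OR T → true.
So (2) is not satisfied (F AND T).
(a) not (site inspected) — satisfied.
(i) training certified — fails.
(A) coverage ≥ $1,000,000 — fails.
(B) holds permit — satisfied.
(ii) = F AND T = false.
(A) Schedule A material — satisfied.
(B) supervisor present — fails.
So (iii) is not satisfied (T AND F).
(b) = F OR F OR F = false.
(3) = T AND F = false.
Overall: F OR F OR F → false.
Exception (≤ 3 hrs duration) — not satisfied.
Result: main false OR exception false → false.

No — unlawful.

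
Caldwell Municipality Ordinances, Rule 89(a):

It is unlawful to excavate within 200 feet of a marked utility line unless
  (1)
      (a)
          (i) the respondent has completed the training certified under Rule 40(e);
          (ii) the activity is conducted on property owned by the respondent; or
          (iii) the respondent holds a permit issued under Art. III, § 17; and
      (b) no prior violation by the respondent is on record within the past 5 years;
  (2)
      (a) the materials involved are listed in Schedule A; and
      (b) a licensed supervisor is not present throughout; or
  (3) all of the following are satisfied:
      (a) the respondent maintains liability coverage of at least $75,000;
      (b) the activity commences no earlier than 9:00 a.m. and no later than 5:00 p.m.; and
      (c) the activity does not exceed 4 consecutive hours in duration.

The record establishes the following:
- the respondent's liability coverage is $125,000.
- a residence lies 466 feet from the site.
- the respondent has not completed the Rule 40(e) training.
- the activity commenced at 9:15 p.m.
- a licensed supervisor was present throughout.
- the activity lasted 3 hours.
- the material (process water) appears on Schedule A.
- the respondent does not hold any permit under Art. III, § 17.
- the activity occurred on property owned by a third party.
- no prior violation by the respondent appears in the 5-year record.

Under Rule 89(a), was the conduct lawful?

No — unlawful.

(i) training certified — not satisfied.
(ii) own property — not met.
(iii) holds permit — not satisfied.
(a) = F OR F OR F = false.
(b) no prior violation — holds.
So (1) is not satisfied (F AND T).
(a) Schedule A material — satisfied.
(b) not (supervisor present) — fails.
(2) = T AND F = false.
(a) coverage ≥ $75,000 — met.
(b) start within hours — not satisfied.
(c) ≤ 4 hrs duration — holds.
(3) = T AND F AND T = false.
Overall: F OR F OR F → false.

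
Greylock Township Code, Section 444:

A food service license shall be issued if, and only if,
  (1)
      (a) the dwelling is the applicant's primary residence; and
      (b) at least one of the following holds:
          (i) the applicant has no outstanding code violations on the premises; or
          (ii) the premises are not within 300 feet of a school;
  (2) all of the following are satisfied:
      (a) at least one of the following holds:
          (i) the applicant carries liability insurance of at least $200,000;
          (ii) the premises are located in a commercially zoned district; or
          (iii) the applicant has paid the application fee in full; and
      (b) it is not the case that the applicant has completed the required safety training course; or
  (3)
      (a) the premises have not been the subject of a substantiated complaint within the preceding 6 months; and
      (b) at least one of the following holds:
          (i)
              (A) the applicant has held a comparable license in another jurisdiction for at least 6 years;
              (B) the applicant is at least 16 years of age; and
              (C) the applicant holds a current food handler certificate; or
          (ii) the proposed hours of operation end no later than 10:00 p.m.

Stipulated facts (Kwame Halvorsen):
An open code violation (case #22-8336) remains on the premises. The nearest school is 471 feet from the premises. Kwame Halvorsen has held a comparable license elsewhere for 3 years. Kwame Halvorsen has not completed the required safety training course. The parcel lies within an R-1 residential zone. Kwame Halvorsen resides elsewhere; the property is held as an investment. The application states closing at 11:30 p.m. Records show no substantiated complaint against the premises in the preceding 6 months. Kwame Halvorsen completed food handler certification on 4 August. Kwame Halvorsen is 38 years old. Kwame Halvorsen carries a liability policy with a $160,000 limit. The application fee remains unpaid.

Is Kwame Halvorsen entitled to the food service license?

(a) primary residence — not met.
(i) no code violations — fails.
(ii) ≥300 ft from school — met.
(b): F OR T → true.
(1): F AND T → false.
(i) insurance ≥ $200,000 — not satisfied.
(ii) commercially zoned — fails.
(iii) fee paid — not satisfied.
(a): F OR F OR F → false.
(b) not (safety training) — holds.
(2): F AND T → false.
(a) no complaint in 6 mo. — satisfied.
(A) prior license ≥ 6 yr — fails.
(B) age ≥ 16 — holds.
(C) food handler cert. — satisfied.
So (i) is not satisfied (F AND T AND T).
(ii) closes by 10 p.m. — fails.
So (b) is not satisfied (F OR F).
So (3) is not satisfied (T AND F).
So Overall is not satisfied (F OR F OR F).

No — denied.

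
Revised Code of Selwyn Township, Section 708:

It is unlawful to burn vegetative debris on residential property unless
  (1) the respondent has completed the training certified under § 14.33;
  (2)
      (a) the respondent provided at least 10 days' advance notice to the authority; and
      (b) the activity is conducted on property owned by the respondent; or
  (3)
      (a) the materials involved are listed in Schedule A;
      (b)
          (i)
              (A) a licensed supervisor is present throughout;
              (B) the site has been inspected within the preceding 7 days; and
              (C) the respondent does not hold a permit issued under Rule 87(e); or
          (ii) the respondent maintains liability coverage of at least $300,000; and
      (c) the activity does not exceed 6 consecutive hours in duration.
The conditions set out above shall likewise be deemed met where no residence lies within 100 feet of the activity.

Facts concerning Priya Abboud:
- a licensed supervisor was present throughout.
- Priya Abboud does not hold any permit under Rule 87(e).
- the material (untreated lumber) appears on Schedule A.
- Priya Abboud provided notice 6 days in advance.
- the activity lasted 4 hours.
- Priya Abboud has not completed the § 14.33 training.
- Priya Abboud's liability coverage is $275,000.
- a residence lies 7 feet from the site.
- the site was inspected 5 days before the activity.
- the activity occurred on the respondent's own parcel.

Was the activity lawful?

(1) training certified — not satisfied.
(a) ≥10 days' notice — not satisfied.
(b) own property — met.
So (2) is not satisfied (F AND T).
(a) Schedule A material — satisfied.
(A) supervisor present — holds.
(B) site inspected — satisfied.
(C) not (holds permit) — met.
(i) = T AND T AND T = true.
(ii) coverage ≥ $300,000 — not met.
(b) = T OR F = true.
(c) ≤ 6 hrs duration — met.
So (3) is satisfied (T AND T AND T).
Overall: F OR F OR T → true.
Exception (no residence in 100 ft) — not satisfied.
Result: main true OR exception false → true.

Yes — lawful.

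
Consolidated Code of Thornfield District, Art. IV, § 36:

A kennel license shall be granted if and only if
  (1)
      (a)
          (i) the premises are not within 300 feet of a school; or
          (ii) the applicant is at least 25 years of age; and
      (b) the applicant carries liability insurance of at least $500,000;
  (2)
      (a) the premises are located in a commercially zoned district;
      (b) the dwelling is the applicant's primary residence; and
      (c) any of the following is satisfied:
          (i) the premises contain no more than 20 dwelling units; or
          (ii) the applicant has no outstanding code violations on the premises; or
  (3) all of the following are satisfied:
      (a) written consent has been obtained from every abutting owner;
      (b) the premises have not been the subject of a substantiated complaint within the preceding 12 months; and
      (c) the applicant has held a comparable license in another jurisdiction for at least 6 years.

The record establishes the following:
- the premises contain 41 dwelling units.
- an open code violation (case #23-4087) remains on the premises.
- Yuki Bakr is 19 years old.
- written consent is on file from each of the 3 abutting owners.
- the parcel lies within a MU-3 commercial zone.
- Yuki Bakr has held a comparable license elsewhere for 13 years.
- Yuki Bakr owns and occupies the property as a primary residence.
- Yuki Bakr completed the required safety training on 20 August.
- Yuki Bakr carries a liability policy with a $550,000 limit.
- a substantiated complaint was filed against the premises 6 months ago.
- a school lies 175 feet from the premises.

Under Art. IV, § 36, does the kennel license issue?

No — denied.

(i) ≥300 ft from school — fails.
(ii) age ≥ 25 — not met.
(a) = F OR F = false.
(b) insurance ≥ $500,000 — met.
(1): F AND T → false.
(a) commercially zoned — holds.
(b) primary residence — holds.
(i) ≤ 20 units — fails.
(ii) no code violations — not met.
So (c) is not satisfied (F OR F).
(2) = T AND T AND F = false.
(a) all abutters consent — met.
(b) no complaint in 12 mo. — fails.
(c) prior license ≥ 6 yr — met.
(3): T AND F AND T → false.
Overall = F OR F OR F = false.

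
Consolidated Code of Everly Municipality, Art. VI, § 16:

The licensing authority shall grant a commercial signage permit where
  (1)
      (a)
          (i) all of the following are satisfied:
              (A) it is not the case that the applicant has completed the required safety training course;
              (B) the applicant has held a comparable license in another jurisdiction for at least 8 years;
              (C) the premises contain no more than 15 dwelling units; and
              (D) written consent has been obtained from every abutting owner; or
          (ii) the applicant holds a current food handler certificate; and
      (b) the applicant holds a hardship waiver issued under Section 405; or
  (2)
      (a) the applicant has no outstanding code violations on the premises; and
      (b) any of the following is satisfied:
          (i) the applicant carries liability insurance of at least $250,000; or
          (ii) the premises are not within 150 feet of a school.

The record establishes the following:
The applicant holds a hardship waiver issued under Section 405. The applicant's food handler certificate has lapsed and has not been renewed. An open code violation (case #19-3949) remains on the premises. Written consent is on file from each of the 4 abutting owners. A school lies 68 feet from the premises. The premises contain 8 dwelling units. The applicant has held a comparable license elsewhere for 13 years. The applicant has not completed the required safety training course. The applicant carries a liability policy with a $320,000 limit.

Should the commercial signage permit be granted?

(A) not (safety training) — holds.
(B) prior license ≥ 8 yr — met.
(C) ≤ 15 units — satisfied.
(D) all abutters consent — satisfied.
(i) = T AND T AND T AND T = true.
(ii) food handler cert. — not satisfied.
So (a) is satisfied (T OR F).
(b) hardship waiver — holds.
(1) = T AND T = true.
(a) no code violations — not satisfied.
(i) insurance ≥ $250,000 — satisfied.
(ii) ≥150 ft from school — not satisfied.
(b) = T OR F = true.
(2) = F AND T = false.
So Overall is satisfied (T OR F).

Yes — granted.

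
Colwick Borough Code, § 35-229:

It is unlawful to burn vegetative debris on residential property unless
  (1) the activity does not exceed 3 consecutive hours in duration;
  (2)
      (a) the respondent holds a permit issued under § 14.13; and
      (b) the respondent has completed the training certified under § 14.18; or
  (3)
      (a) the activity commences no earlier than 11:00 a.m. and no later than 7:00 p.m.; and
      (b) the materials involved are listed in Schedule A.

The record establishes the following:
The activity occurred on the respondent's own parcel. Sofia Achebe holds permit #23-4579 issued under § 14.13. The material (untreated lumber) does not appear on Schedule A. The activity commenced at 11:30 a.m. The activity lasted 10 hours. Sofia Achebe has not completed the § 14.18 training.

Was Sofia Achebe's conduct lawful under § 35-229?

No — unlawful.

(1) ≤ 3 hrs duration — not satisfied.
(a) holds permit — satisfied.
(b) training certified — not met.
So (2) is not satisfied (T AND F).
(a) start within hours — holds.
(b) Schedule A material — not met.
(3) = T AND F = false.
Overall = F OR F OR F = false.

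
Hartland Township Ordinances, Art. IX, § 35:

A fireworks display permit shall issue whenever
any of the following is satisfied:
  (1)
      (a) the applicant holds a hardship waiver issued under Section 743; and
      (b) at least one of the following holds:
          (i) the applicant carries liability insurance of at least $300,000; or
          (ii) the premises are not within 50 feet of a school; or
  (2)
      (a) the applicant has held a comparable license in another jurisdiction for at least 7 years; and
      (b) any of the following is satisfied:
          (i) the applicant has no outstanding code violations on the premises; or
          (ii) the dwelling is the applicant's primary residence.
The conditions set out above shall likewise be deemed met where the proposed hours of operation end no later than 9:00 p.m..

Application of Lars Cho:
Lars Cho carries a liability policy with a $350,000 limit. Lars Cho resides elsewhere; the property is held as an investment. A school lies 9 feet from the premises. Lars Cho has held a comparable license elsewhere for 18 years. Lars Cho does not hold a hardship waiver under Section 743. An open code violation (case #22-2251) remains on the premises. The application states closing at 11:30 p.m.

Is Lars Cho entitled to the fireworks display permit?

(a) hardship waiver — not met.
(i) insurance ≥ $300,000 — satisfied.
(ii) ≥50 ft from school — not met.
(b): T OR F → true.
So (1) is not satisfied (F AND T).
(a) prior license ≥ 7 yr — holds.
(i) no code violations — not satisfied.
(ii) primary residence — fails.
(b): F OR F → false.
So (2) is not satisfied (T AND F).
Overall = F OR F = false.
Exception (closes by 9 p.m.) — not satisfied.
Result: main false OR exception false → false.

No — denied.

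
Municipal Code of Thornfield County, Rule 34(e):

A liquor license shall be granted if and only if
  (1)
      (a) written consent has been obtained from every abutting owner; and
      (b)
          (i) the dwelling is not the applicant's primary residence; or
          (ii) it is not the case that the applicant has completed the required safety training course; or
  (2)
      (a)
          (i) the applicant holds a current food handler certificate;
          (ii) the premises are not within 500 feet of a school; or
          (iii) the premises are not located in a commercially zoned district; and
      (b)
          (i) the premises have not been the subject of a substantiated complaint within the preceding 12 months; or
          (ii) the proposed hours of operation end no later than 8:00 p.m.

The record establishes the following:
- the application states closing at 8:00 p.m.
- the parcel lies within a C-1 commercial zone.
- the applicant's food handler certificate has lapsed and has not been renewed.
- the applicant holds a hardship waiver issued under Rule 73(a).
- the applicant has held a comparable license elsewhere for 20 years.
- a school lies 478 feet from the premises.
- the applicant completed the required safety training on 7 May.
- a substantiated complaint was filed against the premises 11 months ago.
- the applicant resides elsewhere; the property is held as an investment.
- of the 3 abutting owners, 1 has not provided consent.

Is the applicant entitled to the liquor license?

(a) all abutters consent — not met.
(i) not (primary residence) — satisfied.
(ii) not (safety training) — not satisfied.
(b): T OR F → true.
So (1) is not satisfied (F AND T).
(i) food handler cert. — fails.
(ii) ≥500 ft from school — not satisfied.
(iii) not (commercially zoned) — not met.
So (a) is not satisfied (F OR F OR F).
(i) no complaint in 12 mo. — not satisfied.
(ii) closes by 8 p.m. — holds.
So (b) is satisfied (F OR T).
(2) = F AND T = false.
So Overall is not satisfied (F OR F).

No — denied.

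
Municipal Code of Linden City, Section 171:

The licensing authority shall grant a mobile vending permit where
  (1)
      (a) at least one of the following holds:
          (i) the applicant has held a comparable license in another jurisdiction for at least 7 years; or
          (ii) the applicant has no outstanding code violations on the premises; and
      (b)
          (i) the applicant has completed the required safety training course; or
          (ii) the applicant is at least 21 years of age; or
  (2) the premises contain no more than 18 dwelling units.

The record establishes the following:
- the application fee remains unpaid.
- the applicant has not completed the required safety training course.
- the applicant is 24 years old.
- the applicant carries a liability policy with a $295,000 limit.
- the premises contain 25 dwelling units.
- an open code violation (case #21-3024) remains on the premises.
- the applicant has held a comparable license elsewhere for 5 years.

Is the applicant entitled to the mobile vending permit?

No — denied.

(i) prior license ≥ 7 yr — not met.
(ii) no code violations — fails.
(a) = F OR F = false.
(i) safety training — not met.
(ii) age ≥ 21 — met.
(b) = F OR T = true.
So (1) is not satisfied (F AND T).
(2) ≤ 18 units — fails.
So Overall is not satisfied (F OR F).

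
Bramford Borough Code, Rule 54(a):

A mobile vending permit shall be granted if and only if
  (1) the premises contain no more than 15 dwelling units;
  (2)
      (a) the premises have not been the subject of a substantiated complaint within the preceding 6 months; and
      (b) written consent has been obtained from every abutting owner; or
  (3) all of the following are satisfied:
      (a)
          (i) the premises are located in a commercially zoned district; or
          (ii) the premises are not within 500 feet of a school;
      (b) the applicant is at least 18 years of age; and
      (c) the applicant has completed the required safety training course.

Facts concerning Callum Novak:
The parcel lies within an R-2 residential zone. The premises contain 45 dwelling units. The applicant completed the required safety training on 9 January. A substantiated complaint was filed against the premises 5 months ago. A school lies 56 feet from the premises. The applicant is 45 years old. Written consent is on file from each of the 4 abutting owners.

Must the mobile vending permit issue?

(1) ≤ 15 units — not satisfied.
(a) no complaint in 6 mo. — fails.
(b) all abutters consent — met.
(2) = F AND T = false.
(i) commercially zoned — fails.
(ii) ≥500 ft from school — fails.
(a) = F OR F = false.
(b) age ≥ 18 — satisfied.
(c) safety training — met.
(3): F AND T AND T → false.
Overall: F OR F OR F → false.

No — denied.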